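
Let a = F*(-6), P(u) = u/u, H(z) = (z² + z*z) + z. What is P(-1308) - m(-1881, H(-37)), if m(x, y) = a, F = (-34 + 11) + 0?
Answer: -137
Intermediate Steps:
F = -23 (F = -23 + 0 = -23)
H(z) = z + 2*z² (H(z) = (z² + z²) + z = 2*z² + z = z + 2*z²)
P(u) = 1
a = 138 (a = -23*(-6) = 138)
m(x, y) = 138
P(-1308) - m(-1881, H(-37)) = 1 - 1*138 = 1 - 138 = -137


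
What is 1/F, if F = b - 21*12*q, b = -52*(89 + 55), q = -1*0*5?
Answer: -1/7488 ≈ -0.00013355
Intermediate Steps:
q = 0 (q = 0*5 = 0)
b = -7488 (b = -52*144 = -7488)
F = -7488 (F = -7488 - 21*12*0 = -7488 - 252*0 = -7488 - 1*0 = -7488 + 0 = -7488)
1/F = 1/(-7488) = -1/7488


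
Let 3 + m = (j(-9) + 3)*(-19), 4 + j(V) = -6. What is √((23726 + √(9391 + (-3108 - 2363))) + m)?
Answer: 2*√(5964 + 7*√5) ≈ 154.66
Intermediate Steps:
j(V) = -10 (j(V) = -4 - 6 = -10)
m = 130 (m = -3 + (-10 + 3)*(-19) = -3 - 7*(-19) = -3 + 133 = 130)
√((23726 + √(9391 + (-3108 - 2363))) + m) = √((23726 + √(9391 + (-3108 - 2363))) + 130) = √((23726 + √(9391 - 5471)) + 130) = √((23726 + √3920) + 130) = √((23726 + 28*√5) + 130) = √(23856 + 28*√5)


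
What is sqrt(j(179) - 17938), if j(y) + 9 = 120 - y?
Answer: I*sqrt(18006) ≈ 134.19*I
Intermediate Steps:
j(y) = 111 - y (j(y) = -9 + (120 - y) = 111 - y)
sqrt(j(179) - 17938) = sqrt((111 - 1*179) - 17938) = sqrt((111 - 179) - 17938) = sqrt(-68 - 17938) = sqrt(-18006) = I*sqrt(18006)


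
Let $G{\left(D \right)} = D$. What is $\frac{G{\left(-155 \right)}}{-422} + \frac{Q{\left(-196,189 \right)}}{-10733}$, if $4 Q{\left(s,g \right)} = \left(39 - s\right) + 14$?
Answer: $\frac{3274691}{9058652} \approx 0.3615$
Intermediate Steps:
$Q{\left(s,g \right)} = \frac{53}{4} - \frac{s}{4}$ ($Q{\left(s,g \right)} = \frac{\left(39 - s\right) + 14}{4} = \frac{53 - s}{4} = \frac{53}{4} - \frac{s}{4}$)
$\frac{G{\left(-155 \right)}}{-422} + \frac{Q{\left(-196,189 \right)}}{-10733} = - \frac{155}{-422} + \frac{\frac{53}{4} - -49}{-10733} = \left(-155\right) \left(- \frac{1}{422}\right) + \left(\frac{53}{4} + 49\right) \left(- \frac{1}{10733}\right) = \frac{155}{422} + \frac{249}{4} \left(- \frac{1}{10733}\right) = \frac{155}{422} - \frac{249}{42932} = \frac{3274691}{9058652}$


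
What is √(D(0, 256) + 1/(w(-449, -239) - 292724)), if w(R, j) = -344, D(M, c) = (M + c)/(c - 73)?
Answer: 5*√40237111531749/26815722 ≈ 1.1828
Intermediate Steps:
D(M, c) = (M + c)/(-73 + c)
√(D(0, 256) + 1/(w(-449, -239) - 292724)) = √((0 + 256)/(-73 + 256) + 1/(-344 - 292724)) = √(256/183 + 1/(-293068)) = √((1/183)*256 - 1/293068) = √(256/183 - 1/293068) = √(75025225/53631444) = 5*√40237111531749/26815722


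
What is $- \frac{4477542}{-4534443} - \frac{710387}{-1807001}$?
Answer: $\frac{3770710743661}{2731247678481} \approx 1.3806$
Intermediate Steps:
$- \frac{4477542}{-4534443} - \frac{710387}{-1807001} = \left(-4477542\right) \left(- \frac{1}{4534443}\right) - - \frac{710387}{1807001} = \frac{1492514}{1511481} + \frac{710387}{1807001} = \frac{3770710743661}{2731247678481}$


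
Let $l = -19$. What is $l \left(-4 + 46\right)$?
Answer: $-798$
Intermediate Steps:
$l \left(-4 + 46\right) = - 19 \left(-4 + 46\right) = \left(-19\right) 42 = -798$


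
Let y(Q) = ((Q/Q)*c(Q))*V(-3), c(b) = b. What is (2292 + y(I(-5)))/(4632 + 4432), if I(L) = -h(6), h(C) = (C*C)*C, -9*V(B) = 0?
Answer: 573/2266 ≈ 0.25287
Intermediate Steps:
V(B) = 0 (V(B) = -1/9*0 = 0)
h(C) = C**3 (h(C) = C**2*C = C**3)
I(L) = -216 (I(L) = -1*6**3 = -1*216 = -216)
y(Q) = 0 (y(Q) = ((Q/Q)*Q)*0 = (1*Q)*0 = Q*0 = 0)
(2292 + y(I(-5)))/(4632 + 4432) = (2292 + 0)/(4632 + 4432) = 2292/9064 = 2292*(1/9064) = 573/2266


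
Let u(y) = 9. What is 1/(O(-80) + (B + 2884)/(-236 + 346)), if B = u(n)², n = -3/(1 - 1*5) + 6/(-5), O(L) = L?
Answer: -22/1167 ≈ -0.018852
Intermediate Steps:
n = -9/20 (n = -3/(1 - 5) + 6*(-⅕) = -3/(-4) - 6/5 = -3*(-¼) - 6/5 = ¾ - 6/5 = -9/20 ≈ -0.45000)
B = 81 (B = 9² = 81)
1/(O(-80) + (B + 2884)/(-236 + 346)) = 1/(-80 + (81 + 2884)/(-236 + 346)) = 1/(-80 + 2965/110) = 1/(-80 + 2965*(1/110)) = 1/(-80 + 593/22) = 1/(-1167/22) = -22/1167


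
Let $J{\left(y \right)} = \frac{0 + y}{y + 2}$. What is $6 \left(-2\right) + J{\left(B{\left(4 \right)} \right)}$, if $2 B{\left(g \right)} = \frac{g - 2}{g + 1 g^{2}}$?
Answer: $- \frac{491}{41} \approx -11.976$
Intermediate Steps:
$B{\left(g \right)} = \frac{-2 + g}{2 \left(g + g^{2}\right)}$ ($B{\left(g \right)} = \frac{\left(g - 2\right) \frac{1}{g + 1 g^{2}}}{2} = \frac{\left(-2 + g\right) \frac{1}{g + g^{2}}}{2} = \frac{\frac{1}{g + g^{2}} \left(-2 + g\right)}{2} = \frac{-2 + g}{2 \left(g + g^{2}\right)}$)
$J{\left(y \right)} = \frac{y}{2 + y}$
$6 \left(-2\right) + J{\left(B{\left(4 \right)} \right)} = 6 \left(-2\right) + \frac{\frac{1}{2} \cdot \frac{1}{4} \frac{1}{1 + 4} \left(-2 + 4\right)}{2 + \frac{-2 + 4}{2 \cdot 4 \left(1 + 4\right)}} = -12 + \frac{\frac{1}{2} \cdot \frac{1}{4} \cdot \frac{1}{5} \cdot 2}{2 + \frac{1}{2} \cdot \frac{1}{4} \cdot \frac{1}{5} \cdot 2} = -12 + \frac{1}{20 \left(2 + \frac{1}{20}\right)} = -12 + \frac{1}{20 \cdot \frac{41}{20}} = -12 + \frac{1}{20} \cdot \frac{20}{41} = -12 + \frac{1}{41} = - \frac{491}{41}$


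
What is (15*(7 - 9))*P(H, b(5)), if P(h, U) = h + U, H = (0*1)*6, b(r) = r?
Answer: -150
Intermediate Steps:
H = 0 (H = 0*6 = 0)
P(h, U) = U + h
(15*(7 - 9))*P(H, b(5)) = (15*(7 - 9))*(5 + 0) = (15*(-2))*5 = -30*5 = -150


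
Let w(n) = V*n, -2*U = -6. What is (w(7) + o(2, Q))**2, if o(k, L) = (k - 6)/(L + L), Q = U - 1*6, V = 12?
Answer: 64516/9 ≈ 7168.4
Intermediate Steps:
U = 3 (U = -1/2*(-6) = 3)
Q = -3 (Q = 3 - 1*6 = 3 - 6 = -3)
w(n) = 12*n
o(k, L) = (-6 + k)/(2*L) (o(k, L) = (-6 + k)/((2*L)) = (-6 + k)*(1/(2*L)) = (-6 + k)/(2*L))
(w(7) + o(2, Q))**2 = (12*7 + (1/2)*(-6 + 2)/(-3))**2 = (84 + (1/2)*(-1/3)*(-4))**2 = (84 + 2/3)**2 = (254/3)**2 = 64516/9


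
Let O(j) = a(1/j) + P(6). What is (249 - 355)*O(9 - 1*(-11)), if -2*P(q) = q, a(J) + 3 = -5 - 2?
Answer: 1378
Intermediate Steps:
a(J) = -10 (a(J) = -3 + (-5 - 2) = -3 - 7 = -10)
P(q) = -q/2
O(j) = -13 (O(j) = -10 - 1/2*6 = -10 - 3 = -13)
(249 - 355)*O(9 - 1*(-11)) = (249 - 355)*(-13) = -106*(-13) = 1378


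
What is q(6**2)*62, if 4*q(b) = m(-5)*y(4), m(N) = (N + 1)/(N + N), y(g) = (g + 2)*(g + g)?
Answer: 1488/5 ≈ 297.60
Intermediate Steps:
y(g) = 2*g*(2 + g) (y(g) = (2 + g)*(2*g) = 2*g*(2 + g))
m(N) = (1 + N)/(2*N) (m(N) = (1 + N)/((2*N)) = (1 + N)*(1/(2*N)) = (1 + N)/(2*N))
q(b) = 24/5 (q(b) = (((1/2)*(1 - 5)/(-5))*(2*4*(2 + 4)))/4 = (((1/2)*(-1/5)*(-4))*(2*4*6))/4 = ((2/5)*48)/4 = (1/4)*(96/5) = 24/5)
q(6**2)*62 = (24/5)*62 = 1488/5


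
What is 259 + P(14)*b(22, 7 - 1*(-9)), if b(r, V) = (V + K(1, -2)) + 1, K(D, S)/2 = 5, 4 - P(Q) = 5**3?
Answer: -3008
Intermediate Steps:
P(Q) = -121 (P(Q) = 4 - 1*5**3 = 4 - 1*125 = 4 - 125 = -121)
K(D, S) = 10 (K(D, S) = 2*5 = 10)
b(r, V) = 11 + V (b(r, V) = (V + 10) + 1 = (10 + V) + 1 = 11 + V)
259 + P(14)*b(22, 7 - 1*(-9)) = 259 - 121*(11 + (7 - 1*(-9))) = 259 - 121*(11 + (7 + 9)) = 259 - 121*(11 + 16) = 259 - 121*27 = 259 - 3267 = -3008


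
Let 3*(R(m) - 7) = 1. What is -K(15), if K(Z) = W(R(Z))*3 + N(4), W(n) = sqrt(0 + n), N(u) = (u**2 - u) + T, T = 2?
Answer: -14 - sqrt(66) ≈ -22.124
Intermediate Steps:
R(m) = 22/3 (R(m) = 7 + (1/3)*1 = 7 + 1/3 = 22/3)
N(u) = 2 + u**2 - u (N(u) = (u**2 - u) + 2 = 2 + u**2 - u)
W(n) = sqrt(n)
K(Z) = 14 + sqrt(66) (K(Z) = sqrt(22/3)*3 + (2 + 4**2 - 1*4) = (sqrt(66)/3)*3 + (2 + 16 - 4) = sqrt(66) + 14 = 14 + sqrt(66))
-K(15) = -(14 + sqrt(66)) = -14 - sqrt(66)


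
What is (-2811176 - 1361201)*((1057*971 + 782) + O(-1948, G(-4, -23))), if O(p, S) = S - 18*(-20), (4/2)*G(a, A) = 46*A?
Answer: -4284864283920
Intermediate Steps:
G(a, A) = 23*A (G(a, A) = (46*A)/2 = 23*A)
O(p, S) = 360 + S (O(p, S) = S + 360 = 360 + S)
(-2811176 - 1361201)*((1057*971 + 782) + O(-1948, G(-4, -23))) = (-2811176 - 1361201)*((1057*971 + 782) + (360 + 23*(-23))) = -4172377*((1026347 + 782) + (360 - 529)) = -4172377*(1027129 - 169) = -4172377*1026960 = -4284864283920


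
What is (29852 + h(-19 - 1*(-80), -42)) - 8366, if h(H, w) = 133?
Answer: 21619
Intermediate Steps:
(29852 + h(-19 - 1*(-80), -42)) - 8366 = (29852 + 133) - 8366 = 29985 - 8366 = 21619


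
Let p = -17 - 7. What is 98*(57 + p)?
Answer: 3234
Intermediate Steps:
p = -24
98*(57 + p) = 98*(57 - 24) = 98*33 = 3234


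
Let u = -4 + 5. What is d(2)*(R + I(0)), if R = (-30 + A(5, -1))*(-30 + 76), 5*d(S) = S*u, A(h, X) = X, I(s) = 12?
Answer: -2828/5 ≈ -565.60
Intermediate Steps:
u = 1
d(S) = S/5 (d(S) = (S*1)/5 = S/5)
R = -1426 (R = (-30 - 1)*(-30 + 76) = -31*46 = -1426)
d(2)*(R + I(0)) = ((⅕)*2)*(-1426 + 12) = (⅖)*(-1414) = -2828/5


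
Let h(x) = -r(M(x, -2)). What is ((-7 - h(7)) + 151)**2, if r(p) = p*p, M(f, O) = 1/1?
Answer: 21025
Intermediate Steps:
M(f, O) = 1
r(p) = p**2
h(x) = -1 (h(x) = -1*1**2 = -1*1 = -1)
((-7 - h(7)) + 151)**2 = ((-7 - 1*(-1)) + 151)**2 = ((-7 + 1) + 151)**2 = (-6 + 151)**2 = 145**2 = 21025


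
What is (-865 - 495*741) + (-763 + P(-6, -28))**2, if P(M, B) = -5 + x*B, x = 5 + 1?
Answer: 508436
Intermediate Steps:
x = 6
P(M, B) = -5 + 6*B
(-865 - 495*741) + (-763 + P(-6, -28))**2 = (-865 - 495*741) + (-763 + (-5 + 6*(-28)))**2 = (-865 - 366795) + (-763 + (-5 - 168))**2 = -367660 + (-763 - 173)**2 = -367660 + (-936)**2 = -367660 + 876096 = 508436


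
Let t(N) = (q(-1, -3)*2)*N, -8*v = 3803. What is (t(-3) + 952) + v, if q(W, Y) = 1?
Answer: 3765/8 ≈ 470.63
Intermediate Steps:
v = -3803/8 (v = -1/8*3803 = -3803/8 ≈ -475.38)
t(N) = 2*N (t(N) = (1*2)*N = 2*N)
(t(-3) + 952) + v = (2*(-3) + 952) - 3803/8 = (-6 + 952) - 3803/8 = 946 - 3803/8 = 3765/8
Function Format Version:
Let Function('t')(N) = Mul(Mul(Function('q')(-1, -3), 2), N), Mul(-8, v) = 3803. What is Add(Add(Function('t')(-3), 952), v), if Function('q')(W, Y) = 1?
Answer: Rational(3765, 8) ≈ 470.63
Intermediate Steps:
v = Rational(-3803, 8) (v = Mul(Rational(-1, 8), 3803) = Rational(-3803, 8) ≈ -475.38)
Function('t')(N) = Mul(2, N) (Function('t')(N) = Mul(Mul(1, 2), N) = Mul(2, N))
Add(Add(Function('t')(-3), 952), v) = Add(Add(Mul(2, -3), 952), Rational(-3803, 8)) = Add(Add(-6, 952), Rational(-3803, 8)) = Add(946, Rational(-3803, 8)) = Rational(3765, 8)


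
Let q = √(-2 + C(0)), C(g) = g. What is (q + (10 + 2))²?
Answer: (12 + I*√2)² ≈ 142.0 + 33.941*I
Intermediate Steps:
q = I*√2 (q = √(-2 + 0) = √(-2) = I*√2 ≈ 1.4142*I)
(q + (10 + 2))² = (I*√2 + (10 + 2))² = (I*√2 + 12)² = (12 + I*√2)²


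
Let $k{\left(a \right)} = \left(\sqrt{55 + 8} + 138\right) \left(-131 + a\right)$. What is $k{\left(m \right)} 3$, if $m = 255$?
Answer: $51336 + 1116 \sqrt{7} \approx 54289.0$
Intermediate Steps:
$k{\left(a \right)} = \left(-131 + a\right) \left(138 + 3 \sqrt{7}\right)$ ($k{\left(a \right)} = \left(\sqrt{63} + 138\right) \left(-131 + a\right) = \left(3 \sqrt{7} + 138\right) \left(-131 + a\right) = \left(138 + 3 \sqrt{7}\right) \left(-131 + a\right) = \left(-131 + a\right) \left(138 + 3 \sqrt{7}\right)$)
$k{\left(m \right)} 3 = \left(-18078 - 393 \sqrt{7} + 138 \cdot 255 + 3 \cdot 255 \sqrt{7}\right) 3 = \left(-18078 - 393 \sqrt{7} + 35190 + 765 \sqrt{7}\right) 3 = \left(17112 + 372 \sqrt{7}\right) 3 = 51336 + 1116 \sqrt{7}$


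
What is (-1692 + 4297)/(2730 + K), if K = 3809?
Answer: 2605/6539 ≈ 0.39838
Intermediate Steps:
(-1692 + 4297)/(2730 + K) = (-1692 + 4297)/(2730 + 3809) = 2605/6539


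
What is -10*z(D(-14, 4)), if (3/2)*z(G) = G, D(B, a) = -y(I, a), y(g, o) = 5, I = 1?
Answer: 100/3 ≈ 33.333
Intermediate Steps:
D(B, a) = -5 (D(B, a) = -1*5 = -5)
z(G) = 2*G/3
-10*z(D(-14, 4)) = -20*(-5)/3 = -10*(-10/3) = 100/3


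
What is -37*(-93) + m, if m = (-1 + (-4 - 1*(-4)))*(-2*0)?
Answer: 3441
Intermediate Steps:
m = 0 (m = (-1 + (-4 + 4))*0 = (-1 + 0)*0 = -1*0 = 0)
-37*(-93) + m = -37*(-93) + 0 = 3441 + 0 = 3441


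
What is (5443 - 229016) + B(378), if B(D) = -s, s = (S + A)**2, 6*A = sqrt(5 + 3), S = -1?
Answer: -2012168/9 + 2*sqrt(2)/3 ≈ -2.2357e+5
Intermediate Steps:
A = sqrt(2)/3 (A = sqrt(5 + 3)/6 = sqrt(8)/6 = (2*sqrt(2))/6 = sqrt(2)/3 ≈ 0.47140)
s = (-1 + sqrt(2)/3)**2 ≈ 0.27941
B(D) = -(3 - sqrt(2))**2/9
(5443 - 229016) + B(378) = (5443 - 229016) + (-11/9 + 2*sqrt(2)/3) = -223573 + (-11/9 + 2*sqrt(2)/3) = -2012168/9 + 2*sqrt(2)/3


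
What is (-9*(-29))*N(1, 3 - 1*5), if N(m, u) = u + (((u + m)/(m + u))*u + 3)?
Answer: -261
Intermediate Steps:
N(m, u) = 3 + 2*u (N(m, u) = u + (((m + u)/(m + u))*u + 3) = u + (1*u + 3) = u + (u + 3) = u + (3 + u) = 3 + 2*u)
(-9*(-29))*N(1, 3 - 1*5) = (-9*(-29))*(3 + 2*(3 - 1*5)) = 261*(3 + 2*(3 - 5)) = 261*(3 + 2*(-2)) = 261*(3 - 4) = 261*(-1) = -261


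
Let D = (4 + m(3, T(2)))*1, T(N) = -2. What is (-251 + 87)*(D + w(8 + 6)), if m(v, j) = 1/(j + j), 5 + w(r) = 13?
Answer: -1927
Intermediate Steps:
w(r) = 8 (w(r) = -5 + 13 = 8)
m(v, j) = 1/(2*j)
D = 15/4 (D = (4 + (½)/(-2))*1 = (4 + (½)*(-½))*1 = (4 - ¼)*1 = (15/4)*1 = 15/4 ≈ 3.7500)
(-251 + 87)*(D + w(8 + 6)) = (-251 + 87)*(15/4 + 8) = -164*47/4 = -1927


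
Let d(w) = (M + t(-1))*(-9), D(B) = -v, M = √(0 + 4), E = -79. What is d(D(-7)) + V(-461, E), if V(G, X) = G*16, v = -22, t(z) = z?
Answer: -7385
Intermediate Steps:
V(G, X) = 16*G
M = 2 (M = √4 = 2)
D(B) = 22 (D(B) = -1*(-22) = 22)
d(w) = -9 (d(w) = (2 - 1)*(-9) = 1*(-9) = -9)
d(D(-7)) + V(-461, E) = -9 + 16*(-461) = -9 - 7376 = -7385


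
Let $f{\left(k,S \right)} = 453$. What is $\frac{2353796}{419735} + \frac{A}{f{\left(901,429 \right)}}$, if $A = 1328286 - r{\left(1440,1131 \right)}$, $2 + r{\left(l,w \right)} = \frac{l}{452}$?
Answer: $\frac{63121110254684}{21485814915} \approx 2937.8$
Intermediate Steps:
$r{\left(l,w \right)} = -2 + \frac{l}{452}$
$A = \frac{150096184}{113}$ ($A = 1328286 - \left(-2 + \frac{1}{452} \cdot 1440\right) = 1328286 - \left(-2 + \frac{360}{113}\right) = 1328286 - \frac{134}{113} = \frac{150096184}{113} \approx 1.3283 \cdot 10^{6}$)
$\frac{2353796}{419735} + \frac{A}{f{\left(901,429 \right)}} = \frac{2353796}{419735} + \frac{150096184}{113 \cdot 453} = 2353796 \cdot \frac{1}{419735} + \frac{150096184}{113} \cdot \frac{1}{453} = \frac{2353796}{419735} + \frac{150096184}{51189} = \frac{63121110254684}{21485814915}$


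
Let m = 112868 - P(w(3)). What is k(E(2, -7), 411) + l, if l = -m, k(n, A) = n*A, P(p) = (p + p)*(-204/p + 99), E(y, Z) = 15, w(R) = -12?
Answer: -109487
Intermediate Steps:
P(p) = 2*p*(99 - 204/p) (P(p) = (2*p)*(99 - 204/p) = 2*p*(99 - 204/p))
k(n, A) = A*n
m = 115652 (m = 112868 - (-408 + 198*(-12)) = 112868 - (-408 - 2376) = 112868 - 1*(-2784) = 112868 + 2784 = 115652)
l = -115652 (l = -1*115652 = -115652)
k(E(2, -7), 411) + l = 411*15 - 115652 = 6165 - 115652 = -109487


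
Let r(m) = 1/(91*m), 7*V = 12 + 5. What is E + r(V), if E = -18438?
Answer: -4074797/221 ≈ -18438.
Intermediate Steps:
V = 17/7 (V = (12 + 5)/7 = (⅐)*17 = 17/7 ≈ 2.4286)
r(m) = 1/(91*m)
E + r(V) = -18438 + 1/(91*(17/7)) = -18438 + (1/91)*(7/17) = -18438 + 1/221 = -4074797/221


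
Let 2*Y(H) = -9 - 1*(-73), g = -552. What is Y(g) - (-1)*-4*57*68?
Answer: -15472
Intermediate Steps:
Y(H) = 32 (Y(H) = (-9 - 1*(-73))/2 = (-9 + 73)/2 = (1/2)*64 = 32)
Y(g) - (-1)*-4*57*68 = 32 - (-1)*-4*57*68 = 32 - (-1)*(-228*68) = 32 - (-1)*(-15504) = 32 - 1*15504 = 32 - 15504 = -15472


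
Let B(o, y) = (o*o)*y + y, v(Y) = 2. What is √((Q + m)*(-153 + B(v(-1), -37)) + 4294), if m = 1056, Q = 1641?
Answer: 2*I*√226823 ≈ 952.52*I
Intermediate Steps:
B(o, y) = y + y*o² (B(o, y) = o²*y + y = y*o² + y = y + y*o²)
√((Q + m)*(-153 + B(v(-1), -37)) + 4294) = √((1641 + 1056)*(-153 - 37*(1 + 2²)) + 4294) = √(2697*(-153 - 37*(1 + 4)) + 4294) = √(2697*(-153 - 37*5) + 4294) = √(2697*(-153 - 185) + 4294) = √(2697*(-338) + 4294) = √(-911586 + 4294) = √(-907292) = 2*I*√226823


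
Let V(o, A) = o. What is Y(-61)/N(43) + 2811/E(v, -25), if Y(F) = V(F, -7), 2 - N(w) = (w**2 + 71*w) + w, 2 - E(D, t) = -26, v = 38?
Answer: 13896481/138404 ≈ 100.41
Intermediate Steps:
E(D, t) = 28 (E(D, t) = 2 - 1*(-26) = 2 + 26 = 28)
N(w) = 2 - w**2 - 72*w (N(w) = 2 - ((w**2 + 71*w) + w) = 2 - (w**2 + 72*w) = 2 + (-w**2 - 72*w) = 2 - w**2 - 72*w)
Y(F) = F
Y(-61)/N(43) + 2811/E(v, -25) = -61/(2 - 1*43**2 - 72*43) + 2811/28 = -61/(2 - 1*1849 - 3096) + 2811*(1/28) = -61/(2 - 1849 - 3096) + 2811/28 = -61/(-4943) + 2811/28 = -61*(-1/4943) + 2811/28 = 61/4943 + 2811/28 = 13896481/138404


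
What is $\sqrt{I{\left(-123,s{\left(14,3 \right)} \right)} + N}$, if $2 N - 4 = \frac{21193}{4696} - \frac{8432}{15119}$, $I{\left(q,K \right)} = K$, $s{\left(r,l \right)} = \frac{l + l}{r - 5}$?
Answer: $\frac{\sqrt{52675147594172571}}{106498236} \approx 2.1551$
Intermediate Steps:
$s{\left(r,l \right)} = \frac{2 l}{-5 + r}$
$N = \frac{564815591}{141997648}$ ($N = 2 + \frac{\frac{21193}{4696} - \frac{8432}{15119}}{2} = 2 + \frac{1}{2} \cdot \frac{280820295}{70998824} = 2 + \frac{280820295}{141997648} = \frac{564815591}{141997648} \approx 3.9776$)
$\sqrt{I{\left(-123,s{\left(14,3 \right)} \right)} + N} = \sqrt{2 \cdot 3 \frac{1}{-5 + 14} + \frac{564815591}{141997648}} = \sqrt{2 \cdot 3 \cdot \frac{1}{9} + \frac{564815591}{141997648}} = \sqrt{\frac{2}{3} + \frac{564815591}{141997648}} = \sqrt{\frac{1978442069}{425992944}} = \frac{\sqrt{52675147594172571}}{106498236}$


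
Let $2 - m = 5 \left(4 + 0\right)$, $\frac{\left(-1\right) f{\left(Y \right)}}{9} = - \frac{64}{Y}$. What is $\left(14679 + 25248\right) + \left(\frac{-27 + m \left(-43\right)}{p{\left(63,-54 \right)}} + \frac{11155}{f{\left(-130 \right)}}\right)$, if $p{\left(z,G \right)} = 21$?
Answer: $\frac{75489019}{2016} \approx 37445.0$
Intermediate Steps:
$f{\left(Y \right)} = \frac{576}{Y}$ ($f{\left(Y \right)} = - 9 \left(- \frac{64}{Y}\right) = \frac{576}{Y}$)
$m = -18$ ($m = 2 - 5 \left(4 + 0\right) = 2 - 5 \cdot 4 = 2 - 20 = -18$)
$\left(14679 + 25248\right) + \left(\frac{-27 + m \left(-43\right)}{p{\left(63,-54 \right)}} + \frac{11155}{f{\left(-130 \right)}}\right) = \left(14679 + 25248\right) + \left(\frac{-27 - -774}{21} + \frac{11155}{576 \frac{1}{-130}}\right) = 39927 + \left(\left(-27 + 774\right) \frac{1}{21} + \frac{11155}{576 \left(- \frac{1}{130}\right)}\right) = 39927 + \left(747 \cdot \frac{1}{21} + \frac{11155}{- \frac{288}{65}}\right) = 39927 + \left(\frac{249}{7} + 11155 \left(- \frac{65}{288}\right)\right) = 39927 + \left(\frac{249}{7} - \frac{725075}{288}\right) = 39927 - \frac{5003813}{2016} = \frac{75489019}{2016}$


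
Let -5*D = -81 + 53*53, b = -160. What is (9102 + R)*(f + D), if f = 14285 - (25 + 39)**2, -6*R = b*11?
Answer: 1359044362/15 ≈ 9.0603e+7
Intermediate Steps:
D = -2728/5 (D = -(-81 + 53*53)/5 = -(-81 + 2809)/5 = -1/5*2728 = -2728/5 ≈ -545.60)
R = 880/3 (R = -(-80)*11/3 = -1/6*(-1760) = 880/3 ≈ 293.33)
f = 10189 (f = 14285 - 1*64**2 = 14285 - 1*4096 = 14285 - 4096 = 10189)
(9102 + R)*(f + D) = (9102 + 880/3)*(10189 - 2728/5) = (28186/3)*(48217/5) = 1359044362/15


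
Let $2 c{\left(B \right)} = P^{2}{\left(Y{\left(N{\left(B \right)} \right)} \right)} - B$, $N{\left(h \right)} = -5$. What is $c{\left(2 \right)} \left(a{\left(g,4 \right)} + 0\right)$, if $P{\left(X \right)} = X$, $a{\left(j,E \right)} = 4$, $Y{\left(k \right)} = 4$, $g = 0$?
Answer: $28$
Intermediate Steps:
$c{\left(B \right)} = 8 - \frac{B}{2}$ ($c{\left(B \right)} = \frac{4^{2} - B}{2} = \frac{16 - B}{2} = 8 - \frac{B}{2}$)
$c{\left(2 \right)} \left(a{\left(g,4 \right)} + 0\right) = \left(8 - 1\right) \left(4 + 0\right) = \left(8 - 1\right) 4 = 7 \cdot 4 = 28$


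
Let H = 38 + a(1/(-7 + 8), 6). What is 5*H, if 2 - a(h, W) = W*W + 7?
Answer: -15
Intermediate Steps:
a(h, W) = -5 - W² (a(h, W) = 2 - (W*W + 7) = 2 - (W² + 7) = 2 - (7 + W²) = 2 + (-7 - W²) = -5 - W²)
H = -3 (H = 38 + (-5 - 1*6²) = 38 + (-5 - 1*36) = 38 + (-5 - 36) = 38 - 41 = -3)
5*H = 5*(-3) = -15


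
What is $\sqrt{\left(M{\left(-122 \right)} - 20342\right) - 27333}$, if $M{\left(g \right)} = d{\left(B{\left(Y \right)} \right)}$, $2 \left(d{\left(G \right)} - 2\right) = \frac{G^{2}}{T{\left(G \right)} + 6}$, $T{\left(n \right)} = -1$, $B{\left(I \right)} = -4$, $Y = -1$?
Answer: $\frac{i \sqrt{1191785}}{5} \approx 218.34 i$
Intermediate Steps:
$d{\left(G \right)} = 2 + \frac{G^{2}}{10}$ ($d{\left(G \right)} = 2 + \frac{\frac{1}{-1 + 6} G^{2}}{2} = 2 + \frac{\frac{1}{5} G^{2}}{2} = 2 + \frac{G^{2}}{10}$)
$M{\left(g \right)} = \frac{18}{5}$ ($M{\left(g \right)} = 2 + \frac{\left(-4\right)^{2}}{10} = 2 + \frac{1}{10} \cdot 16 = 2 + \frac{8}{5} = \frac{18}{5}$)
$\sqrt{\left(M{\left(-122 \right)} - 20342\right) - 27333} = \sqrt{\left(\frac{18}{5} - 20342\right) - 27333} = \sqrt{- \frac{101692}{5} - 27333} = \sqrt{- \frac{238357}{5}} = \frac{i \sqrt{1191785}}{5}$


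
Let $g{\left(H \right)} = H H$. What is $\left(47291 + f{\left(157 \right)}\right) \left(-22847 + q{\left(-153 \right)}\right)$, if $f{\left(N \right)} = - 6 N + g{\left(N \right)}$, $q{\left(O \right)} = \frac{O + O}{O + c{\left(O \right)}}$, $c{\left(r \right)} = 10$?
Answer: $- \frac{231937331370}{143} \approx -1.6219 \cdot 10^{9}$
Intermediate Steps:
$g{\left(H \right)} = H^{2}$
$q{\left(O \right)} = \frac{2 O}{10 + O}$ ($q{\left(O \right)} = \frac{O + O}{O + 10} = \frac{2 O}{10 + O}$)
$f{\left(N \right)} = N^{2} - 6 N$ ($f{\left(N \right)} = - 6 N + N^{2} = N^{2} - 6 N$)
$\left(47291 + f{\left(157 \right)}\right) \left(-22847 + q{\left(-153 \right)}\right) = \left(47291 + 157 \left(-6 + 157\right)\right) \left(-22847 + 2 \left(-153\right) \frac{1}{10 - 153}\right) = \left(47291 + 157 \cdot 151\right) \left(-22847 + 2 \left(-153\right) \frac{1}{-143}\right) = \left(47291 + 23707\right) \left(-22847 + 2 \left(-153\right) \left(- \frac{1}{143}\right)\right) = 70998 \left(-22847 + \frac{306}{143}\right) = 70998 \left(- \frac{3266815}{143}\right) = - \frac{231937331370}{143}$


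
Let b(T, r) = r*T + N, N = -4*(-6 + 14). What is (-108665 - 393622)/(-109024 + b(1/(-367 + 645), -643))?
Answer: 139635786/30318211 ≈ 4.6057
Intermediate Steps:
N = -32 (N = -4*8 = -32)
b(T, r) = -32 + T*r (b(T, r) = r*T - 32 = T*r - 32 = -32 + T*r)
(-108665 - 393622)/(-109024 + b(1/(-367 + 645), -643)) = (-108665 - 393622)/(-109024 + (-32 - 643/(-367 + 645))) = -502287/(-109024 + (-32 - 643/278)) = -502287/(-109024 - 9539/278) = -502287/(-30318211/278) = -502287*(-278/30318211) = 139635786/30318211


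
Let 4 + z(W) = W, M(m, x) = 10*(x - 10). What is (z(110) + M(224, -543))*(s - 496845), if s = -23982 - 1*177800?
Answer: 3789352848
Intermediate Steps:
M(m, x) = -100 + 10*x (M(m, x) = 10*(-10 + x) = -100 + 10*x)
z(W) = -4 + W
s = -201782 (s = -23982 - 177800 = -201782)
(z(110) + M(224, -543))*(s - 496845) = ((-4 + 110) + (-100 + 10*(-543)))*(-201782 - 496845) = (106 + (-100 - 5430))*(-698627) = (106 - 5530)*(-698627) = -5424*(-698627) = 3789352848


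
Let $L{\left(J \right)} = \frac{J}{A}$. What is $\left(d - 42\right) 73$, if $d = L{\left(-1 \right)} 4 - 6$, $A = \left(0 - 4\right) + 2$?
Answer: $-3358$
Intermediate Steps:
$A = -2$ ($A = -4 + 2 = -2$)
$L{\left(J \right)} = - \frac{J}{2}$ ($L{\left(J \right)} = \frac{J}{-2} = J \left(- \frac{1}{2}\right) = - \frac{J}{2}$)
$d = -4$ ($d = \left(- \frac{1}{2}\right) \left(-1\right) 4 - 6 = \frac{1}{2} \cdot 4 - 6 = 2 - 6 = -4$)
$\left(d - 42\right) 73 = \left(-4 - 42\right) 73 = \left(-46\right) 73 = -3358$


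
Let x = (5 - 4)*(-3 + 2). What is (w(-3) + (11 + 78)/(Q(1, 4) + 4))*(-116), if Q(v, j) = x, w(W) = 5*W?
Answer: -5104/3 ≈ -1701.3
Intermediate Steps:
x = -1 (x = 1*(-1) = -1)
Q(v, j) = -1
(w(-3) + (11 + 78)/(Q(1, 4) + 4))*(-116) = (5*(-3) + (11 + 78)/(-1 + 4))*(-116) = (-15 + 89/3)*(-116) = (44/3)*(-116) = -5104/3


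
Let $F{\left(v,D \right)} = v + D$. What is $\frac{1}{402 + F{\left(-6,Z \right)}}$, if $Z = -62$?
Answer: $\frac{1}{334} \approx 0.002994$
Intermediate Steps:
$F{\left(v,D \right)} = D + v$
$\frac{1}{402 + F{\left(-6,Z \right)}} = \frac{1}{402 - 68} = \frac{1}{334}$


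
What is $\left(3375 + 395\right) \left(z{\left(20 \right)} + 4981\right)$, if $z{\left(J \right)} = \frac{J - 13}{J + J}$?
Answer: $\frac{75116119}{4} \approx 1.8779 \cdot 10^{7}$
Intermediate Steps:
$z{\left(J \right)} = \frac{-13 + J}{2 J}$
$\left(3375 + 395\right) \left(z{\left(20 \right)} + 4981\right) = \left(3375 + 395\right) \left(\frac{-13 + 20}{2 \cdot 20} + 4981\right) = 3770 \left(\frac{1}{2} \cdot \frac{1}{20} \cdot 7 + 4981\right) = 3770 \left(\frac{7}{40} + 4981\right) = 3770 \cdot \frac{199247}{40} = \frac{75116119}{4}$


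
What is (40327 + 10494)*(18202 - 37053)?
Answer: -958026671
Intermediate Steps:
(40327 + 10494)*(18202 - 37053) = 50821*(-18851) = -958026671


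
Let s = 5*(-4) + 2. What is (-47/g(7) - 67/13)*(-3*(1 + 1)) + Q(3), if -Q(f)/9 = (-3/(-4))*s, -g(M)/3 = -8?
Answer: 8537/52 ≈ 164.17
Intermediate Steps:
g(M) = 24 (g(M) = -3*(-8) = 24)
s = -18 (s = -20 + 2 = -18)
Q(f) = 243/2 (Q(f) = -9*(-3/(-4))*(-18) = -9*(-3*(-1/4))*(-18) = -27*(-18)/4 = -9*(-27/2) = 243/2)
(-47/g(7) - 67/13)*(-3*(1 + 1)) + Q(3) = (-47/24 - 67/13)*(-3*(1 + 1)) + 243/2 = (-47*1/24 - 67*1/13)*(-3*2) + 243/2 = (-47/24 - 67/13)*(-6) + 243/2 = -2219/312*(-6) + 243/2 = 2219/52 + 243/2 = 8537/52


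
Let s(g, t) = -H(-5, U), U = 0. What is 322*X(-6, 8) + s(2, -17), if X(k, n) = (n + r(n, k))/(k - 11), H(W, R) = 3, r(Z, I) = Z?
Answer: -5203/17 ≈ -306.06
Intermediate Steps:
X(k, n) = 2*n/(-11 + k) (X(k, n) = (n + n)/(k - 11) = (2*n)/(-11 + k) = 2*n/(-11 + k))
s(g, t) = -3 (s(g, t) = -1*3 = -3)
322*X(-6, 8) + s(2, -17) = 322*(2*8/(-11 - 6)) - 3 = 322*(2*8/(-17)) - 3 = 322*(2*8*(-1/17)) - 3 = 322*(-16/17) - 3 = -5152/17 - 3 = -5203/17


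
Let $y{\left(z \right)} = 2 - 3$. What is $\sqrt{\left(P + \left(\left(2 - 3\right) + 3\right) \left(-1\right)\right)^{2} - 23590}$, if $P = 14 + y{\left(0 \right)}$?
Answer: $i \sqrt{23469} \approx 153.2 i$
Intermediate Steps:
$y{\left(z \right)} = -1$ ($y{\left(z \right)} = 2 - 3 = -1$)
$P = 13$ ($P = 14 - 1 = 13$)
$\sqrt{\left(P + \left(\left(2 - 3\right) + 3\right) \left(-1\right)\right)^{2} - 23590} = \sqrt{\left(13 + \left(\left(2 - 3\right) + 3\right) \left(-1\right)\right)^{2} - 23590} = \sqrt{\left(13 + \left(-1 + 3\right) \left(-1\right)\right)^{2} - 23590} = \sqrt{\left(13 + 2 \left(-1\right)\right)^{2} - 23590} = \sqrt{\left(13 - 2\right)^{2} - 23590} = \sqrt{11^{2} - 23590} = \sqrt{121 - 23590} = \sqrt{-23469} = i \sqrt{23469}$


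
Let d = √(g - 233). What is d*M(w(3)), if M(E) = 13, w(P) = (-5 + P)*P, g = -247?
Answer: 52*I*√30 ≈ 284.82*I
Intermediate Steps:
w(P) = P*(-5 + P)
d = 4*I*√30 (d = √(-247 - 233) = √(-480) = 4*I*√30 ≈ 21.909*I)
d*M(w(3)) = (4*I*√30)*13 = 52*I*√30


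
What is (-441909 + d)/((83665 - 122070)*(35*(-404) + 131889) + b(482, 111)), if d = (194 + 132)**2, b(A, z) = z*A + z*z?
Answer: 335633/4522084522 ≈ 7.4221e-5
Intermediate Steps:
b(A, z) = z**2 + A*z (b(A, z) = A*z + z**2 = z**2 + A*z)
d = 106276 (d = 326**2 = 106276)
(-441909 + d)/((83665 - 122070)*(35*(-404) + 131889) + b(482, 111)) = (-441909 + 106276)/((83665 - 122070)*(35*(-404) + 131889) + 111*(482 + 111)) = -335633/(-38405*(-14140 + 131889) + 111*593) = -335633/(-38405*117749 + 65823) = -335633/(-4522150345 + 65823) = -335633/(-4522084522) = -335633*(-1/4522084522) = 335633/4522084522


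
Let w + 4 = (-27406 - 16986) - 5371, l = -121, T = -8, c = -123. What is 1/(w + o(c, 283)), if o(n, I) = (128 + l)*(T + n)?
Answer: -1/50684 ≈ -1.9730e-5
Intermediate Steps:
o(n, I) = -56 + 7*n (o(n, I) = (128 - 121)*(-8 + n) = 7*(-8 + n) = -56 + 7*n)
w = -49767 (w = -4 + ((-27406 - 16986) - 5371) = -4 + (-44392 - 5371) = -4 - 49763 = -49767)
1/(w + o(c, 283)) = 1/(-49767 + (-56 + 7*(-123))) = 1/(-49767 + (-56 - 861)) = 1/(-49767 - 917) = 1/(-50684) = -1/50684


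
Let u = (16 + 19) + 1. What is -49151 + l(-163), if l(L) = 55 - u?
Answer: -49132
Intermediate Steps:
u = 36 (u = 35 + 1 = 36)
l(L) = 19 (l(L) = 55 - 1*36 = 55 - 36 = 19)
-49151 + l(-163) = -49151 + 19 = -49132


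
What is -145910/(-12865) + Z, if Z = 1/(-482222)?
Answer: 14072199831/1240757206 ≈ 11.342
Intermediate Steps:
Z = -1/482222 ≈ -2.0737e-6
-145910/(-12865) + Z = -145910/(-12865) - 1/482222 = -145910*(-1/12865) - 1/482222 = 29182/2573 - 1/482222 = 14072199831/1240757206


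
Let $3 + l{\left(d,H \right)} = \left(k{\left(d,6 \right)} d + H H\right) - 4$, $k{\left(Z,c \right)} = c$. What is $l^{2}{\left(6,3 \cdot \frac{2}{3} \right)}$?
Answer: $1089$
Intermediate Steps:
$l{\left(d,H \right)} = -7 + H^{2} + 6 d$ ($l{\left(d,H \right)} = -3 - \left(4 - 6 d - H H\right) = -3 - \left(4 - H^{2} - 6 d\right) = -3 + \left(-4 + H^{2} + 6 d\right) = -7 + H^{2} + 6 d$)
$l^{2}{\left(6,3 \cdot \frac{2}{3} \right)} = \left(-7 + \left(3 \cdot \frac{2}{3}\right)^{2} + 6 \cdot 6\right)^{2} = \left(-7 + \left(3 \cdot 2 \cdot \frac{1}{3}\right)^{2} + 36\right)^{2} = \left(-7 + \left(3 \cdot \frac{2}{3}\right)^{2} + 36\right)^{2} = \left(-7 + 2^{2} + 36\right)^{2} = \left(-7 + 4 + 36\right)^{2} = 33^{2} = 1089$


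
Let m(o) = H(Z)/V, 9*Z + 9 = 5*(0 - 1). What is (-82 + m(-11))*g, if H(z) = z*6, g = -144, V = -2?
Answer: 11136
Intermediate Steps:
Z = -14/9 (Z = -1 + (5*(0 - 1))/9 = -1 + (5*(-1))/9 = -1 + (1/9)*(-5) = -1 - 5/9 = -14/9 ≈ -1.5556)
H(z) = 6*z
m(o) = 14/3 (m(o) = (6*(-14/9))/(-2) = -28/3*(-1/2) = 14/3)
(-82 + m(-11))*g = (-82 + 14/3)*(-144) = -232/3*(-144) = 11136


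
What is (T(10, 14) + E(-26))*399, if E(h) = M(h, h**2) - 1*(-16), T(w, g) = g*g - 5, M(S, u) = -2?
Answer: 81795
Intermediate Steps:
T(w, g) = -5 + g**2 (T(w, g) = g**2 - 5 = -5 + g**2)
E(h) = 14 (E(h) = -2 - 1*(-16) = -2 + 16 = 14)
(T(10, 14) + E(-26))*399 = ((-5 + 14**2) + 14)*399 = ((-5 + 196) + 14)*399 = (191 + 14)*399 = 205*399 = 81795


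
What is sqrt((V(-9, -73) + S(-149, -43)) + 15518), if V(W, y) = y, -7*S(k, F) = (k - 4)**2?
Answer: sqrt(592942)/7 ≈ 110.00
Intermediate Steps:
S(k, F) = -(-4 + k)**2/7 (S(k, F) = -(k - 4)**2/7 = -(-4 + k)**2/7)
sqrt((V(-9, -73) + S(-149, -43)) + 15518) = sqrt((-73 - (-4 - 149)**2/7) + 15518) = sqrt((-73 - 1/7*(-153)**2) + 15518) = sqrt((-73 - 1/7*23409) + 15518) = sqrt((-73 - 23409/7) + 15518) = sqrt(-23920/7 + 15518) = sqrt(84706/7) = sqrt(592942)/7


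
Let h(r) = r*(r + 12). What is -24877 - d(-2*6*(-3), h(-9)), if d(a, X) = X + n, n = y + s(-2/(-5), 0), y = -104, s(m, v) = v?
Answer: -24746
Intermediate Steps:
h(r) = r*(12 + r)
n = -104 (n = -104 + 0 = -104)
d(a, X) = -104 + X (d(a, X) = X - 104 = -104 + X)
-24877 - d(-2*6*(-3), h(-9)) = -24877 - (-104 - 9*(12 - 9)) = -24877 - (-104 - 9*3) = -24877 - (-104 - 27) = -24877 - 1*(-131) = -24877 + 131 = -24746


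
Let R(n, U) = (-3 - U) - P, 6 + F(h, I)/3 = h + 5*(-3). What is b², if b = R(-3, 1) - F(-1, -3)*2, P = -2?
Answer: 16900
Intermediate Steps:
F(h, I) = -63 + 3*h (F(h, I) = -18 + 3*(h + 5*(-3)) = -18 + 3*(h - 15) = -18 + 3*(-15 + h) = -18 + (-45 + 3*h) = -63 + 3*h)
R(n, U) = -1 - U (R(n, U) = (-3 - U) - 1*(-2) = (-3 - U) + 2 = -1 - U)
b = 130 (b = (-1 - 1*1) - (-63 + 3*(-1))*2 = (-1 - 1) - (-63 - 3)*2 = -2 - (-66)*2 = -2 - 1*(-132) = -2 + 132 = 130)
b² = 130² = 16900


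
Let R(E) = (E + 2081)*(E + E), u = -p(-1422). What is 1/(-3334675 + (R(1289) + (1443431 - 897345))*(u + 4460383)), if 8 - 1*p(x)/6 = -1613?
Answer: 1/41097123067847 ≈ 2.4333e-14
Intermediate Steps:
p(x) = 9726 (p(x) = 48 - 6*(-1613) = 48 + 9678 = 9726)
u = -9726 (u = -1*9726 = -9726)
R(E) = 2*E*(2081 + E) (R(E) = (2081 + E)*(2*E) = 2*E*(2081 + E))
1/(-3334675 + (R(1289) + (1443431 - 897345))*(u + 4460383)) = 1/(-3334675 + (2*1289*(2081 + 1289) + (1443431 - 897345))*(-9726 + 4460383)) = 1/(-3334675 + (2*1289*3370 + 546086)*4450657) = 1/(-3334675 + (8687860 + 546086)*4450657) = 1/(-3334675 + 9233946*4450657) = 1/(-3334675 + 41097126402522) = 1/41097123067847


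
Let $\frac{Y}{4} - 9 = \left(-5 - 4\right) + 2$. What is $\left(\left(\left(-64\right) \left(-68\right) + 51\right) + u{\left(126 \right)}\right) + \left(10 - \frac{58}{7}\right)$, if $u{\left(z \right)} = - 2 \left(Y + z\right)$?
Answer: $\frac{28957}{7} \approx 4136.7$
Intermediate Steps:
$Y = 8$ ($Y = 36 + 4 \left(\left(-5 - 4\right) + 2\right) = 36 + 4 \left(-9 + 2\right) = 36 + 4 \left(-7\right) = 36 - 28 = 8$)
$u{\left(z \right)} = -16 - 2 z$ ($u{\left(z \right)} = - 2 \left(8 + z\right) = -16 - 2 z$)
$\left(\left(\left(-64\right) \left(-68\right) + 51\right) + u{\left(126 \right)}\right) + \left(10 - \frac{58}{7}\right) = \left(\left(\left(-64\right) \left(-68\right) + 51\right) - 268\right) + \left(10 - \frac{58}{7}\right) = \left(\left(4352 + 51\right) - 268\right) + \left(10 - \frac{58}{7}\right) = \left(4403 - 268\right) + \left(10 - \frac{58}{7}\right) = 4135 + \frac{12}{7} = \frac{28957}{7}$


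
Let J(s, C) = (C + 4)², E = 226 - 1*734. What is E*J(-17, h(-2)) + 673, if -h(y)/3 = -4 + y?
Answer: -245199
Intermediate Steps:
h(y) = 12 - 3*y (h(y) = -3*(-4 + y) = 12 - 3*y)
E = -508 (E = 226 - 734 = -508)
J(s, C) = (4 + C)²
E*J(-17, h(-2)) + 673 = -508*(4 + (12 - 3*(-2)))² + 673 = -508*(4 + (12 + 6))² + 673 = -508*(4 + 18)² + 673 = -508*22² + 673 = -508*484 + 673 = -245872 + 673 = -245199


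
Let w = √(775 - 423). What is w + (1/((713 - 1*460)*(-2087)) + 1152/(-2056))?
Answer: -76033841/135698827 + 4*√22 ≈ 18.201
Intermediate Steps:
w = 4*√22 (w = √352 = 4*√22 ≈ 18.762)
w + (1/((713 - 1*460)*(-2087)) + 1152/(-2056)) = 4*√22 + (1/((713 - 1*460)*(-2087)) + 1152/(-2056)) = 4*√22 + (-1/2087/(713 - 460) + 1152*(-1/2056)) = 4*√22 + (-1/2087/253 - 144/257) = 4*√22 + ((1/253)*(-1/2087) - 144/257) = 4*√22 + (-1/528011 - 144/257) = 4*√22 - 76033841/135698827 = -76033841/135698827 + 4*√22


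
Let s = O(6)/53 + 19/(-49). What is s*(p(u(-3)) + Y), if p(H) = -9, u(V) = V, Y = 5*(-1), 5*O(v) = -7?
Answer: 10756/1855 ≈ 5.7984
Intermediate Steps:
O(v) = -7/5 (O(v) = (⅕)*(-7) = -7/5)
Y = -5
s = -5378/12985 (s = -7/5/53 + 19/(-49) = -7/5*1/53 + 19*(-1/49) = -7/265 - 19/49 = -5378/12985 ≈ -0.41417)
s*(p(u(-3)) + Y) = -5378*(-9 - 5)/12985 = -5378/12985*(-14) = 10756/1855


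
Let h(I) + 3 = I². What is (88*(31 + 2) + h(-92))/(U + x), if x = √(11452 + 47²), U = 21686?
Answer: 49292278/94053787 - 2273*√13661/94053787 ≈ 0.52126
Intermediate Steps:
x = √13661 (x = √(11452 + 2209) = √13661 ≈ 116.88)
h(I) = -3 + I²
(88*(31 + 2) + h(-92))/(U + x) = (88*(31 + 2) + (-3 + (-92)²))/(21686 + √13661) = (88*33 + (-3 + 8464))/(21686 + √13661) = (2904 + 8461)/(21686 + √13661) = 11365/(21686 + √13661)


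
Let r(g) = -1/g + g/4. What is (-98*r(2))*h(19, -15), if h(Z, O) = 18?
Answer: 0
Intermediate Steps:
r(g) = -1/g + g/4 (r(g) = -1/g + g*(¼) = -1/g + g/4)
(-98*r(2))*h(19, -15) = -98*(-1/2 + (¼)*2)*18 = -98*(-1*½ + ½)*18 = -98*(-½ + ½)*18 = -98*0*18 = 0*18 = 0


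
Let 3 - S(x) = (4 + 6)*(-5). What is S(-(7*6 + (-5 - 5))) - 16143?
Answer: -16090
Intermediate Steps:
S(x) = 53 (S(x) = 3 - (4 + 6)*(-5) = 3 - 10*(-5) = 3 - 1*(-50) = 3 + 50 = 53)
S(-(7*6 + (-5 - 5))) - 16143 = 53 - 16143 = -16090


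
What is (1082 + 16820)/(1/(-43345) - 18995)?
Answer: -387981095/411669138 ≈ -0.94246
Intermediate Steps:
(1082 + 16820)/(1/(-43345) - 18995) = 17902/(-1/43345 - 18995) = 17902/(-823338276/43345) = 17902*(-43345/823338276) = -387981095/411669138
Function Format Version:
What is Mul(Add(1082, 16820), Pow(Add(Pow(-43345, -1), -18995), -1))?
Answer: Rational(-387981095, 411669138) ≈ -0.94246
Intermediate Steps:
Mul(Add(1082, 16820), Pow(Add(Pow(-43345, -1), -18995), -1)) = Mul(17902, Pow(Add(Rational(-1, 43345), -18995), -1)) = Mul(17902, Pow(Rational(-823338276, 43345), -1)) = Mul(17902, Rational(-43345, 823338276)) = Rational(-387981095, 411669138)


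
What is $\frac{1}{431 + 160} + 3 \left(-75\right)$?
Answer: $- \frac{132974}{591} \approx -225.0$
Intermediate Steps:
$\frac{1}{431 + 160} + 3 \left(-75\right) = \frac{1}{591} - 225 = - \frac{132974}{591}$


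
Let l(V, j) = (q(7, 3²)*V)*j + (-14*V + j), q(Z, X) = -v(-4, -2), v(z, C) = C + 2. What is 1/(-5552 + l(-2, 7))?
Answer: -1/5517 ≈ -0.00018126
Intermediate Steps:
v(z, C) = 2 + C
q(Z, X) = 0 (q(Z, X) = -(2 - 2) = -1*0 = 0)
l(V, j) = j - 14*V (l(V, j) = (0*V)*j + (-14*V + j) = 0*j + (j - 14*V) = 0 + (j - 14*V) = j - 14*V)
1/(-5552 + l(-2, 7)) = 1/(-5552 + (7 - 14*(-2))) = 1/(-5552 + (7 + 28)) = 1/(-5552 + 35) = 1/(-5517) = -1/5517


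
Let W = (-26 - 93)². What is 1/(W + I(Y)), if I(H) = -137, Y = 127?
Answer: 1/14024 ≈ 7.1306e-5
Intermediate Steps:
W = 14161 (W = (-119)² = 14161)
1/(W + I(Y)) = 1/(14161 - 137) = 1/14024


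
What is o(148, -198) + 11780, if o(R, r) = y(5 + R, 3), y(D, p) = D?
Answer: 11933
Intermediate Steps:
o(R, r) = 5 + R
o(148, -198) + 11780 = (5 + 148) + 11780 = 153 + 11780 = 11933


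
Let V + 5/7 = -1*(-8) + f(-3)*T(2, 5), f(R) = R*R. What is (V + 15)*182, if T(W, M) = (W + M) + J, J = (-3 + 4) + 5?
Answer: 25350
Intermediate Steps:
f(R) = R²
J = 6 (J = 1 + 5 = 6)
T(W, M) = 6 + M + W (T(W, M) = (W + M) + 6 = (M + W) + 6 = 6 + M + W)
V = 870/7 (V = -5/7 + (-1*(-8) + (-3)²*(6 + 5 + 2)) = -5/7 + (8 + 9*13) = -5/7 + (8 + 117) = -5/7 + 125 = 870/7 ≈ 124.29)
(V + 15)*182 = (870/7 + 15)*182 = (975/7)*182 = 25350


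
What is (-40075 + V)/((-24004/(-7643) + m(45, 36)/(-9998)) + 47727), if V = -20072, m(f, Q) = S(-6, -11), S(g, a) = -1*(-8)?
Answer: -2298057901479/1823642492963 ≈ -1.2601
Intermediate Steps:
S(g, a) = 8
m(f, Q) = 8
(-40075 + V)/((-24004/(-7643) + m(45, 36)/(-9998)) + 47727) = (-40075 - 20072)/((-24004/(-7643) + 8/(-9998)) + 47727) = -60147/((-24004*(-1/7643) + 8*(-1/9998)) + 47727) = -60147/((24004/7643 - 4/4999) + 47727) = -60147/(119965424/38207357 + 47727) = -60147/1823642492963/38207357 = -60147*38207357/1823642492963 = -2298057901479/1823642492963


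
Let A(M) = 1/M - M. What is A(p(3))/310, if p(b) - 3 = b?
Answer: -7/372 ≈ -0.018817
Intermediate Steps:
p(b) = 3 + b
A(M) = 1/M - M
A(p(3))/310 = (1/(3 + 3) - (3 + 3))/310 = (1/6 - 1*6)/310 = (⅙ - 6)/310 = (1/310)*(-35/6) = -7/372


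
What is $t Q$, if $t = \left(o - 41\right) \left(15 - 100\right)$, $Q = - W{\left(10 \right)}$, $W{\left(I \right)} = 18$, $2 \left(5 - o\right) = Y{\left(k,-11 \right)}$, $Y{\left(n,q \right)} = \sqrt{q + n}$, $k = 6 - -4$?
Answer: $-55080 - 765 i \approx -55080.0 - 765.0 i$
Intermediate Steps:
$k = 10$ ($k = 6 + 4 = 10$)
$Y{\left(n,q \right)} = \sqrt{n + q}$
$o = 5 - \frac{i}{2}$ ($o = 5 - \frac{\sqrt{10 - 11}}{2} = 5 - \frac{\sqrt{-1}}{2} = 5 - \frac{i}{2} \approx 5.0 - 0.5 i$)
$Q = -18$ ($Q = \left(-1\right) 18 = -18$)
$t = 3060 + \frac{85 i}{2}$ ($t = \left(\left(5 - \frac{i}{2}\right) - 41\right) \left(15 - 100\right) = \left(-36 - \frac{i}{2}\right) \left(-85\right) = 3060 + \frac{85 i}{2} \approx 3060.0 + 42.5 i$)
$t Q = \left(3060 + \frac{85 i}{2}\right) \left(-18\right) = -55080 - 765 i$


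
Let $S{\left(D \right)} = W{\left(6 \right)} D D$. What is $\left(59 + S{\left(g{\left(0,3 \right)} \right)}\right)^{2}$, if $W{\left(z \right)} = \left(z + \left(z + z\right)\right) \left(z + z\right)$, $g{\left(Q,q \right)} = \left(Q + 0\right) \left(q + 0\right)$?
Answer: $3481$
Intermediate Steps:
$g{\left(Q,q \right)} = Q q$
$W{\left(z \right)} = 6 z^{2}$ ($W{\left(z \right)} = \left(z + 2 z\right) 2 z = 3 z 2 z = 6 z^{2}$)
$S{\left(D \right)} = 216 D^{2}$ ($S{\left(D \right)} = 6 \cdot 6^{2} D D = 6 \cdot 36 D D = 216 D D = 216 D^{2}$)
$\left(59 + S{\left(g{\left(0,3 \right)} \right)}\right)^{2} = \left(59 + 216 \left(0 \cdot 3\right)^{2}\right)^{2} = \left(59 + 216 \cdot 0^{2}\right)^{2} = \left(59 + 216 \cdot 0\right)^{2} = \left(59 + 0\right)^{2} = 59^{2} = 3481$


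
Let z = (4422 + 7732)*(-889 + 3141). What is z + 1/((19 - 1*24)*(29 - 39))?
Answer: 1368540401/50 ≈ 2.7371e+7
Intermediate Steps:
z = 27370808 (z = 12154*2252 = 27370808)
z + 1/((19 - 1*24)*(29 - 39)) = 27370808 + 1/((19 - 1*24)*(29 - 39)) = 27370808 + 1/((19 - 24)*(-10)) = 27370808 + 1/(-5*(-10)) = 27370808 + 1/50 = 1368540401/50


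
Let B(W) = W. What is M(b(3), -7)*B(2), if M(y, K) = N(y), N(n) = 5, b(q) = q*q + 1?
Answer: 10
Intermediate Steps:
b(q) = 1 + q**2 (b(q) = q**2 + 1 = 1 + q**2)
M(y, K) = 5
M(b(3), -7)*B(2) = 5*2 = 10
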